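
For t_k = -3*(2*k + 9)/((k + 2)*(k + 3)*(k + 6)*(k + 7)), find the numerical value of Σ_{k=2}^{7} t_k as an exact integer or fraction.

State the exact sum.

Σ = -81/1120

The ratio is (k + 2)*(k + 6)*(2*k + 11)/((k + 4)*(k + 8)*(2*k + 9)).
Normal form (A,B,C) = (k + 2, k + 8, k**3 + 27*k**2/2 + 121*k/2 + 90).
Solve (k + 2)·f(k+1) − (k + 7)·f(k) = k**3 + 27*k**2/2 + 121*k/2 + 90.
Degrees (1,1,3) ⇒ d ≤ 5.
A polynomial solution: f(k) = k*(k + 3)*(k + 4)*(k + 5)*(k + 8)/24.
R(k) = B(k−1)·f(k)/C(k) = k*(k + 3)*(k + 7)*(k + 8)/(12*(2*k + 9)); s_k = R·t_k = k*(-k - 8)/(4*(k**2 + 8*k + 12)).
Δs = 3*(-2*k - 9)/(k**4 + 18*k**3 + 113*k**2 + 288*k + 252), as required.
Evaluate s at k=8 and k=2: -8/35 and -5/32; difference -81/1120.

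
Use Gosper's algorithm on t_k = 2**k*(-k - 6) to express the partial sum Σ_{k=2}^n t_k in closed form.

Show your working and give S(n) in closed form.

Step 1: r(k) = 2*(k + 7)/(k + 6).
So A=2 and B=1, with C=k + 6.
f must satisfy (2)·f(k+1) − (1)·f(k) = k + 6.
Degrees (0,0,1) ⇒ d ≤ 1.
Solving with deg f ≤ 1: f(k) = k + 4.
Certificate R = B(k−1)f/C = (k + 4)/(k + 6) gives s_k = 2**k*(-k - 4).
Check: Δs_k = 2**k*(-k - 6). ✓
Telescope: S(n) = s_(n+1) − s_(2) = 2**(n + 1)*(-n - 5) − (-24) = -2*2**n*n - 10*2**n + 24.

S(n) = -2*2**n*n - 10*2**n + 24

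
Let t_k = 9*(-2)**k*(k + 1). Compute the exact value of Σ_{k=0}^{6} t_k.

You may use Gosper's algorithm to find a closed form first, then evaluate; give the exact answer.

Σ = 2817

Step 1: r(k) = 2*(-k - 2)/(k + 1).
So A=-2 and B=1, with C=k + 1.
Need (-2)·f(k+1) − (1)·f(k) = k + 1.
Degrees (0,0,1) ⇒ d ≤ 1.
A polynomial solution: f(k) = -(3*k + 1)/9.
So s_k = (B(k−1)f/C)·t_k = (-(3*k + 1)/(9*(k + 1)))·t_k = (-2)**k*(-3*k - 1).
Δs = 9*(-2)**k*(k + 1), as required.
Σ_(k=0)^(6) t_k = s_(7) − s_(0) = 2816 − (-1) = 2817.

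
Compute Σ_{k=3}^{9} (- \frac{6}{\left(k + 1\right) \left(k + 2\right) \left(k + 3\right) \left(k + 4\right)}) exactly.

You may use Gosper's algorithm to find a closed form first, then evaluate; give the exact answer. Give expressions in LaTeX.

Σ = -133/8580

r(k) = (k + 1)/(k + 5) after simplifying.
Take A(k)=k + 1, B(k)=k + 5, C(k)=1.
f must satisfy (k + 1)·f(k+1) − (k + 4)·f(k) = 1.
d = 3 from the (1,1,0) case.
Coefficient equations give f(k) = k*(k**2 + 6*k + 11)/18.
R(k) = B(k−1)·f(k)/C(k) = k*(k + 4)*(k**2 + 6*k + 11)/18; s_k = R·t_k = k*(-k**2 - 6*k - 11)/(3*(k + 1)*(k + 2)*(k + 3)).
Verify: -6/(k**4 + 10*k**3 + 35*k**2 + 50*k + 24) matches t_k.
Sum = s_(10) − s_(3); s_(10) = -95/286, s_(3) = -19/60 ⇒ -133/8580.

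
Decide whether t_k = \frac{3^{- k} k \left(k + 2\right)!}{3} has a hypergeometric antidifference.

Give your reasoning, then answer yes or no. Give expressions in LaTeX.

r(k) = (k + 1)*(k + 3)/(3*k) after simplifying.
A = k/3 + 1, B = 1, C = k.
Solve (k/3 + 1)·f(k+1) − (1)·f(k) = k.
d = 0 from the (1,0,1) case.
Solve for f: f(k) = 3 (degree 0 ≤ 0).
Certificate R = B(k−1)f/C = 3/k gives s_k = factorial(k + 2)/3**k.
Check: Δs_k = k*factorial(k + 2)/(3*3**k). ✓

Yes. s_k = 3^{- k} \left(k + 2\right)!.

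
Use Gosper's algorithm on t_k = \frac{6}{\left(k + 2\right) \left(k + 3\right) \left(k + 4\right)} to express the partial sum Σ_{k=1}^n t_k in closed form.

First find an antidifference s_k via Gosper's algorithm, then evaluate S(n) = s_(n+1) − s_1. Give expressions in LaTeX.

Ratio r(k) = (k + 2)/(k + 5).
Normal form (A,B,C) = (k + 2, k + 5, 1).
f must satisfy (k + 2)·f(k+1) − (k + 4)·f(k) = 1.
Bound: deg f ≤ 2.
A polynomial solution: f(k) = k*(k + 5)/12.
Certificate R = B(k−1)f/C = k*(k + 4)*(k + 5)/12 gives s_k = k*(k + 5)/(2*(k + 2)*(k + 3)).
Check: Δs_k = 6/(k**3 + 9*k**2 + 26*k + 24). ✓
s_(n+1) = (n**2 + 7*n + 6)/(2*(n**2 + 7*n + 12)) and s_(1) = 1/4, so S(n) = n*(n + 7)/(4*(n**2 + 7*n + 12)).

S(n) = \frac{n \left(n + 7\right)}{4 \left(n^{2} + 7 n + 12\right)}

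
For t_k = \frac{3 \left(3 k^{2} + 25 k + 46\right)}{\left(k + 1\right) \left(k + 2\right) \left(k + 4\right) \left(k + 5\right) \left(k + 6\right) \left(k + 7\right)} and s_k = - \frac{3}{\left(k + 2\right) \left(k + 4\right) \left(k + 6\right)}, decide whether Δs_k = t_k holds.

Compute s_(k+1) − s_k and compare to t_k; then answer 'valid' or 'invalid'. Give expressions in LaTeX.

Invalid: residual \frac{3 \left(- 4 k^{2} - 37 k - 81\right)}{k^{7} + 28 k^{6} + 322 k^{5} + 1960 k^{4} + 6769 k^{3} + 13132 k^{2} + 13068 k + 5040} ≠ 0.

s_(k+1) = -3/((k + 3)*(k + 5)*(k + 7))
s_(k+1) − s_k = 9*(k**2 + 9*k + 19)/(k**6 + 27*k**5 + 295*k**4 + 1665*k**3 + 5104*k**2 + 8028*k + 5040)
(s_(k+1) − s_k) − t_k = 3*(-4*k**2 - 37*k - 81)/(k**7 + 28*k**6 + 322*k**5 + 1960*k**4 + 6769*k**3 + 13132*k**2 + 13068*k + 5040)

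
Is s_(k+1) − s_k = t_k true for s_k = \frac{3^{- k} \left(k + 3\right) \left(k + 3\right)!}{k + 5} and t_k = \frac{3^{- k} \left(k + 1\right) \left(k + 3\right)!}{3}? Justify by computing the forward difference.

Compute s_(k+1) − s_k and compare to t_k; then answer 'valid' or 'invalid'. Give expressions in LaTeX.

Invalid: residual - \frac{2 \cdot 3^{- k} \left(k^{2} + 6 k + 2\right) \left(k + 3\right)!}{3 \left(k + 5\right) \left(k + 6\right)} ≠ 0.

s_(k+1) = (k + 4)*factorial(k + 4)/(3*3**k*(k + 6))
s_(k+1) − s_k = (k + 2)*(k**2 + 8*k + 13)*factorial(k + 3)/(3*3**k*(k + 5)*(k + 6))
(s_(k+1) − s_k) − t_k = -2*(k**2 + 6*k + 2)*factorial(k + 3)/(3*3**k*(k + 5)*(k + 6))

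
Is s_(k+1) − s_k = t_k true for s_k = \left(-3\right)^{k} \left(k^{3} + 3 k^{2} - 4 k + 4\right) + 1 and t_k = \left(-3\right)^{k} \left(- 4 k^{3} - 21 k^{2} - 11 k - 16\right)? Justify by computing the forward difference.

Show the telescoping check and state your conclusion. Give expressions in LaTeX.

valid; difference matches t_k

s_(k+1) = (-3)**(k + 1)*(-4*k + (k + 1)**3 + 3*(k + 1)**2) + 1
s_(k+1) − s_k = (-3)**k*(-4*k**3 - 21*k**2 - 11*k - 16)
(s_(k+1) − s_k) − t_k = 0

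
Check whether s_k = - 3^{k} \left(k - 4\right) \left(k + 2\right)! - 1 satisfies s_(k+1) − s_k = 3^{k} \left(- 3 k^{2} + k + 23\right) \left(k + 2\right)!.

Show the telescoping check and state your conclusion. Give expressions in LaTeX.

s_(k+1) = -3**(k + 1)*(k - 3)*factorial(k + 3) - 1
s_(k+1) − s_k = 3**k*(-3*k**2 + k + 23)*factorial(k + 2)
(s_(k+1) − s_k) − t_k = 0

Valid — Δs_k = t_k.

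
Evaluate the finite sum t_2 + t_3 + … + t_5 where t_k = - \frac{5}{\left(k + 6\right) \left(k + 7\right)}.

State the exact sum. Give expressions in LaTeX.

Compute t_(k+1)/t_k: get (k + 6)/(k + 8).
Factor: A=k + 6; B=k + 8; C=1.
f must satisfy (k + 6)·f(k+1) − (k + 7)·f(k) = 1.
From deg A=1, deg B=1, deg C=0: d=1.
Match coefficients ⇒ f(k) = k/6.
R(k) = B(k−1)·f(k)/C(k) = k*(k + 7)/6; s_k = R·t_k = -5*k/(6*k + 36).
s_(k+1) − s_k = -5/(k**2 + 13*k + 42) = t_k.
Telescoping: Σ = s_(6) − s_(2) = -5/12 − (-5/24) = -5/24.

Σ = -5/24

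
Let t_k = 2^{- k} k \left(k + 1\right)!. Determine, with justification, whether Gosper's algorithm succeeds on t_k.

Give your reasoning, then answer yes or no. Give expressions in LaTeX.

Step 1: r(k) = (k + 1)*(k + 2)/(2*k).
A = k/2 + 1, B = 1, C = k.
Key eq: (k/2 + 1)·f(k+1) = (1)·f(k) + (k).
d = 0 from the (1,0,1) case.
A polynomial solution: f(k) = 2.
R(k) = B(k−1)·f(k)/C(k) = 2/k; s_k = R·t_k = 2**(1 - k)*factorial(k + 1).
s_(k+1) − s_k = k*factorial(k + 1)/2**k = t_k.

Yes. s_k = 2^{1 - k} \left(k + 1\right)!.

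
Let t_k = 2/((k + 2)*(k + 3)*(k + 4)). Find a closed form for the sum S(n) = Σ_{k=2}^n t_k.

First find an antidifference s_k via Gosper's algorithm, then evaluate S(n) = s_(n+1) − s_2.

r(k) = (k + 2)/(k + 5) after simplifying.
So A=k + 2 and B=k + 5, with C=1.
Key eq: (k + 2)·f(k+1) = (k + 4)·f(k) + (1).
Bound: deg f ≤ 2.
A polynomial solution: f(k) = k*(k + 5)/12.
Certificate R = B(k−1)f/C = k*(k + 4)*(k + 5)/12 gives s_k = k*(k + 5)/(6*(k + 2)*(k + 3)).
Check: Δs_k = 2/(k**3 + 9*k**2 + 26*k + 24). ✓
Σ_(k=2)^n t_k = s_(n+1) − s_(2) = ((n**2 + 7*n + 6)/(6*(n**2 + 7*n + 12))) − (7/60), i.e. (n**2 + 7*n - 8)/(20*(n**2 + 7*n + 12)).

S(n) = (n**2 + 7*n - 8)/(20*(n**2 + 7*n + 12))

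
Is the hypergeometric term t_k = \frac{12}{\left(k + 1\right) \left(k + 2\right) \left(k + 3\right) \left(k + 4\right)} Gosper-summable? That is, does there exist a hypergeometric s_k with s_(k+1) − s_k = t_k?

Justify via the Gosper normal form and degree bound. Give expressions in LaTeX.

Compute t_(k+1)/t_k: get (k + 1)/(k + 5).
Factor: A=k + 1; B=k + 5; C=1.
Need (k + 1)·f(k+1) − (k + 4)·f(k) = 1.
deg f ≤ 3 (via 1,1,0).
Solve for f: f(k) = k*(k**2 + 6*k + 11)/18 (degree 3 ≤ 3).
R(k) = B(k−1)·f(k)/C(k) = k*(k + 4)*(k**2 + 6*k + 11)/18; s_k = R·t_k = 2*k*(k**2 + 6*k + 11)/(3*(k + 1)*(k + 2)*(k + 3)).
s_(k+1) − s_k = 12/(k**4 + 10*k**3 + 35*k**2 + 50*k + 24) = t_k.

Yes. s_k = \frac{2 k \left(k^{2} + 6 k + 11\right)}{3 \left(k + 1\right) \left(k + 2\right) \left(k + 3\right)}.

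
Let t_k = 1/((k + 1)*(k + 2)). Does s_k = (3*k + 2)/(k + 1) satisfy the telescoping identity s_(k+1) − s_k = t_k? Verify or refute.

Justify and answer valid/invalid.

Valid — Δs_k = t_k.

s_(k+1) = (3*k + 5)/(k + 2)
s_(k+1) − s_k = 1/(k**2 + 3*k + 2)
(s_(k+1) − s_k) − t_k = 0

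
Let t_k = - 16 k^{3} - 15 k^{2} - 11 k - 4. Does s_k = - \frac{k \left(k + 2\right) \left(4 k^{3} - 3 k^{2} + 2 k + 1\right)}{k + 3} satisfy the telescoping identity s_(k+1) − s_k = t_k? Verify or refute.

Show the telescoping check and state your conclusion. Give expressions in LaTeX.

s_(k+1) = -(k + 1)*(k + 3)*(2*k + 4*(k + 1)**3 - 3*(k + 1)**2 + 3)/(k + 4)
s_(k+1) − s_k = (-16*k**5 - 115*k**4 - 242*k**3 - 207*k**2 - 124*k - 36)/(k**2 + 7*k + 12)
(s_(k+1) − s_k) − t_k = 6*(2*k**4 + 11*k**3 + 9*k**2 + 6*k + 2)/(k**2 + 7*k + 12)

Invalid: residual \frac{6 \left(2 k^{4} + 11 k^{3} + 9 k^{2} + 6 k + 2\right)}{k^{2} + 7 k + 12} ≠ 0.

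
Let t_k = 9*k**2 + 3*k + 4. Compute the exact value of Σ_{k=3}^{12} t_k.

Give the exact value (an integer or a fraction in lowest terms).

t_(k+1)/t_k = (9*k**2 + 21*k + 16)/(9*k**2 + 3*k + 4).
A = 1, B = 1, C = k**2 + k/3 + 4/9.
Key eq: (1)·f(k+1) = (1)·f(k) + (k**2 + k/3 + 4/9).
d = 3 from the (0,0,2) case.
A polynomial solution: f(k) = k*(3*k**2 - 3*k + 4)/9.
Then R = B(k−1)f/C = k*(3*k**2 - 3*k + 4)/(9*k**2 + 3*k + 4), so s_k = R(k)·t_k = k*(3*k**2 - 3*k + 4).
Δs = 9*k**2 + 3*k + 4, as required.
Σ_(k=3)^(12) t_k = s_(13) − s_(3) = 6136 − (66) = 6070.

Σ = 6070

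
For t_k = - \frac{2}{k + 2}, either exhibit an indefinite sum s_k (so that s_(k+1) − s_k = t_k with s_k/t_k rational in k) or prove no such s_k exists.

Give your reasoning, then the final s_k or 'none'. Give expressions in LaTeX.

none — t_k is not Gosper-summable

t_(k+1)/t_k = (k + 2)/(k + 3).
Gosper form: A/B · C(k+1)/C(k) with A=k + 2, B=k + 3, C=1.
f must satisfy (k + 2)·f(k+1) − (k + 2)·f(k) = 1.
deg f ≤ 0 (via 1,1,0).
Generic f = c0 gives residual -1; -1 = 0 cannot hold, so t_k is not Gosper-summable.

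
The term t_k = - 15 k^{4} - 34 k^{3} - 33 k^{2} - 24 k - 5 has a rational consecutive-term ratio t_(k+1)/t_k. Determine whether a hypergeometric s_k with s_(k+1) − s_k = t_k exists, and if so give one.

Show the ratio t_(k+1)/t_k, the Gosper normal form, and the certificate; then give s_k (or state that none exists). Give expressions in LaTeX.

Compute t_(k+1)/t_k: get (15*k**4 + 94*k**3 + 225*k**2 + 252*k + 111)/(15*k**4 + 34*k**3 + 33*k**2 + 24*k + 5).
Take A(k)=1, B(k)=1, C(k)=k**4 + 34*k**3/15 + 11*k**2/5 + 8*k/5 + 1/3.
f must satisfy (1)·f(k+1) − (1)·f(k) = k**4 + 34*k**3/15 + 11*k**2/5 + 8*k/5 + 1/3.
Bound: deg f ≤ 5.
Solve for f: f(k) = k*(3*k**4 + k**3 - k**2 + 4*k - 2)/15 (degree 5 ≤ 5).
So s_k = (B(k−1)f/C)·t_k = (k*(3*k**4 + k**3 - k**2 + 4*k - 2)/(15*k**4 + 34*k**3 + 33*k**2 + 24*k + 5))·t_k = k*(-3*k**4 - k**3 + k**2 - 4*k + 2).
s_(k+1) − s_k = -15*k**4 - 34*k**3 - 33*k**2 - 24*k - 5 = t_k.

s_k = k \left(- 3 k^{4} - k^{3} + k^{2} - 4 k + 2\right)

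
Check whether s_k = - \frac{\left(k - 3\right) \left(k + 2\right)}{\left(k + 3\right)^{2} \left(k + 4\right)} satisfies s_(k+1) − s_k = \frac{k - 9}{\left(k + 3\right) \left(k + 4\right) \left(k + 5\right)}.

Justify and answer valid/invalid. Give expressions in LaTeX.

Invalid: residual \frac{2 \left(- k^{2} + 2 k + 21\right)}{k^{5} + 19 k^{4} + 143 k^{3} + 533 k^{2} + 984 k + 720} ≠ 0.

s_(k+1) = -(k - 2)*(k + 3)/((k + 4)**2*(k + 5))
s_(k+1) − s_k = ((k - 3)*(k + 2)*(k + 4)*(k + 5) - (k - 2)*(k + 3)**3)/((k + 3)**2*(k + 4)**2*(k + 5))
(s_(k+1) − s_k) − t_k = 2*(-k**2 + 2*k + 21)/(k**5 + 19*k**4 + 143*k**3 + 533*k**2 + 984*k + 720)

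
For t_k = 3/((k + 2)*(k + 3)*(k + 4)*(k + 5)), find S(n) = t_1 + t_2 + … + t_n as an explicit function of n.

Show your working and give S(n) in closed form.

The ratio is (k + 2)/(k + 6).
Gosper form: A/B · C(k+1)/C(k) with A=k + 2, B=k + 6, C=1.
Need (k + 2)·f(k+1) − (k + 5)·f(k) = 1.
Bound: deg f ≤ 3.
Solve for f: f(k) = k*(k**2 + 9*k + 26)/72 (degree 3 ≤ 3).
Then R = B(k−1)f/C = k*(k + 5)*(k**2 + 9*k + 26)/72, so s_k = R(k)·t_k = k*(k**2 + 9*k + 26)/(24*(k + 2)*(k + 3)*(k + 4)).
Check: Δs_k = 3/(k**4 + 14*k**3 + 71*k**2 + 154*k + 120). ✓
Telescope: S(n) = s_(n+1) − s_(1) = (n**3 + 12*n**2 + 47*n + 36)/(24*(n**3 + 12*n**2 + 47*n + 60)) − (1/40) = n*(n**2 + 12*n + 47)/(60*(n**3 + 12*n**2 + 47*n + 60)).

S(n) = n*(n**2 + 12*n + 47)/(60*(n**3 + 12*n**2 + 47*n + 60))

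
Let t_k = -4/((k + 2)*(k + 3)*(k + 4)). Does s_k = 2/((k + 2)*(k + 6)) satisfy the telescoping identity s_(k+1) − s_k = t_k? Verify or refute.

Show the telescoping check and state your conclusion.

s_(k+1) = 2/((k + 3)*(k + 7))
s_(k+1) − s_k = 2*(-2*k - 9)/(k**4 + 18*k**3 + 113*k**2 + 288*k + 252)
(s_(k+1) − s_k) − t_k = 6*(3*k + 16)/(k**5 + 22*k**4 + 185*k**3 + 740*k**2 + 1404*k + 1008)

Invalid: residual 6*(3*k + 16)/(k**5 + 22*k**4 + 185*k**3 + 740*k**2 + 1404*k + 1008) ≠ 0.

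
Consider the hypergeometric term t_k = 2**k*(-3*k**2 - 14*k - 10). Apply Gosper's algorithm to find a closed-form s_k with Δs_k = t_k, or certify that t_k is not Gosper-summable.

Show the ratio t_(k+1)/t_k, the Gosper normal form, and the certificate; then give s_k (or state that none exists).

The ratio is 2*(3*k**2 + 20*k + 27)/(3*k**2 + 14*k + 10).
Gosper form: A/B · C(k+1)/C(k) with A=2, B=1, C=k**2 + 14*k/3 + 10/3.
Need (2)·f(k+1) − (1)·f(k) = k**2 + 14*k/3 + 10/3.
d = 2 from the (0,0,2) case.
Match coefficients ⇒ f(k) = k*(3*k + 2)/3.
Certificate R = B(k−1)f/C = k*(3*k + 2)/(3*k**2 + 14*k + 10) gives s_k = 2**k*k*(-3*k - 2).
Verify: 2**k*(-3*k**2 - 14*k - 10) matches t_k.

s_k = 2**k*k*(-3*k - 2)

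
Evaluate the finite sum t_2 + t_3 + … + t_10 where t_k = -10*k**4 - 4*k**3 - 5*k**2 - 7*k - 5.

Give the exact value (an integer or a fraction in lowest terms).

Compute t_(k+1)/t_k: get (10*k**4 + 44*k**3 + 77*k**2 + 69*k + 31)/(10*k**4 + 4*k**3 + 5*k**2 + 7*k + 5).
Gosper form: A/B · C(k+1)/C(k) with A=1, B=1, C=k**4 + 2*k**3/5 + k**2/2 + 7*k/10 + 1/2.
Need (1)·f(k+1) − (1)·f(k) = k**4 + 2*k**3/5 + k**2/2 + 7*k/10 + 1/2.
Degrees (0,0,4) ⇒ d ≤ 5.
Solve for f: f(k) = k*(2*k**4 - 4*k**3 + 3*k**2 + 2*k + 2)/10 (degree 5 ≤ 5).
Certificate R = B(k−1)f/C = k*(2*k**4 - 4*k**3 + 3*k**2 + 2*k + 2)/(10*k**4 + 4*k**3 + 5*k**2 + 7*k + 5) gives s_k = k*(-2*k**4 + 4*k**3 - 3*k**2 - 2*k - 2).
Verify: -10*k**4 - 4*k**3 - 5*k**2 - 7*k - 5 matches t_k.
Telescoping: Σ = s_(11) − s_(2) = -267795 − (-36) = -267759.

Σ = -267759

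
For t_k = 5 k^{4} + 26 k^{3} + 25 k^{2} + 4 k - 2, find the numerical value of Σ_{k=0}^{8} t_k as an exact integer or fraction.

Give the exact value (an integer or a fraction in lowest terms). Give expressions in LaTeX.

Σ = 82782

Step 1: r(k) = (5*k**4 + 46*k**3 + 133*k**2 + 152*k + 58)/(5*k**4 + 26*k**3 + 25*k**2 + 4*k - 2).
Gosper form: A/B · C(k+1)/C(k) with A=1, B=1, C=k**4 + 26*k**3/5 + 5*k**2 + 4*k/5 - 2/5.
Key eq: (1)·f(k+1) = (1)·f(k) + (k**4 + 26*k**3/5 + 5*k**2 + 4*k/5 - 2/5).
deg f ≤ 5 (via 0,0,4).
A polynomial solution: f(k) = k**2*(k**3 + 4*k**2 - 3*k - 4)/5.
Then R = B(k−1)f/C = k**2*(k**3 + 4*k**2 - 3*k - 4)/(5*k**4 + 26*k**3 + 25*k**2 + 4*k - 2), so s_k = R(k)·t_k = k**2*(k**3 + 4*k**2 - 3*k - 4).
Δs = 5*k**4 + 26*k**3 + 25*k**2 + 4*k - 2, as required.
Telescoping: Σ = s_(9) − s_(0) = 82782 − (0) = 82782.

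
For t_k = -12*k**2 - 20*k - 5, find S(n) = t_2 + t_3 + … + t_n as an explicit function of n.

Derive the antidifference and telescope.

S(n) = -4*n**3 - 16*n**2 - 17*n + 37

The ratio is (12*k**2 + 44*k + 37)/(12*k**2 + 20*k + 5).
Gosper form: A/B · C(k+1)/C(k) with A=1, B=1, C=k**2 + 5*k/3 + 5/12.
f must satisfy (1)·f(k+1) − (1)·f(k) = k**2 + 5*k/3 + 5/12.
Bound: deg f ≤ 3.
Solving with deg f ≤ 3: f(k) = k*(2*k - 1)*(2*k + 3)/12.
Then R = B(k−1)f/C = k*(2*k - 1)*(2*k + 3)/(12*k**2 + 20*k + 5), so s_k = R(k)·t_k = k*(-4*k**2 - 4*k + 3).
Check: Δs_k = -12*k**2 - 20*k - 5. ✓
Telescope: S(n) = s_(n+1) − s_(2) = -4*n**3 - 16*n**2 - 17*n - 5 − (-42) = -4*n**3 - 16*n**2 - 17*n + 37.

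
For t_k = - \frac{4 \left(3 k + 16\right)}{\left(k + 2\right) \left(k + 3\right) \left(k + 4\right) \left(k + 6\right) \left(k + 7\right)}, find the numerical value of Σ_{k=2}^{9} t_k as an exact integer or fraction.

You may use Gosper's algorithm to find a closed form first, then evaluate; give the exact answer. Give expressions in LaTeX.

Σ = -73/3120

Ratio r(k) = (k + 2)*(k + 6)*(3*k + 19)/((k + 5)*(k + 8)*(3*k + 16)).
Normal form (A,B,C) = (k + 2, k + 8, k**2 + 31*k/3 + 80/3).
Set up (k + 2)·f(k+1) − (k + 7)·f(k) − (k**2 + 31*k/3 + 80/3) = 0.
d = 5 from the (1,1,2) case.
Match coefficients ⇒ f(k) = k*(k + 4)*(k + 5)*(k**2 + 11*k + 36)/108.
R(k) = B(k−1)·f(k)/C(k) = k*(k + 4)*(k + 7)*(k**2 + 11*k + 36)/(36*(3*k + 16)); s_k = R·t_k = k*(-k**2 - 11*k - 36)/(9*(k**3 + 11*k**2 + 36*k + 36)).
Check: Δs_k = 4*(-3*k - 16)/(k**5 + 22*k**4 + 185*k**3 + 740*k**2 + 1404*k + 1008). ✓
Telescoping: Σ = s_(10) − s_(2) = -205/1872 − (-31/360) = -73/3120.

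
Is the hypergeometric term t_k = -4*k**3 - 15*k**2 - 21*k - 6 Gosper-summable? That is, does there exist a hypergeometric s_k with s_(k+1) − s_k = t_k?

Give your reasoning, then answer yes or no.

Ratio r(k) = (4*k**3 + 27*k**2 + 63*k + 46)/(4*k**3 + 15*k**2 + 21*k + 6).
Normal form (A,B,C) = (1, 1, k**3 + 15*k**2/4 + 21*k/4 + 3/2).
Need (1)·f(k+1) − (1)·f(k) = k**3 + 15*k**2/4 + 21*k/4 + 3/2.
Bound: deg f ≤ 4.
Coefficient equations give f(k) = k*(k**3 + 3*k**2 + 4*k - 2)/4.
Then R = B(k−1)f/C = k*(k**3 + 3*k**2 + 4*k - 2)/(4*k**3 + 15*k**2 + 21*k + 6), so s_k = R(k)·t_k = k*(-k**3 - 3*k**2 - 4*k + 2).
s_(k+1) − s_k = -4*k**3 - 15*k**2 - 21*k - 6 = t_k.

Yes. s_k = k*(-k**3 - 3*k**2 - 4*k + 2).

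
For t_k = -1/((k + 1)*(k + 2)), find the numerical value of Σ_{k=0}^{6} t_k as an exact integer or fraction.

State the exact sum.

Ratio r(k) = (k + 1)/(k + 3).
Normal form (A,B,C) = (k + 1, k + 3, 1).
Set up (k + 1)·f(k+1) − (k + 2)·f(k) − (1) = 0.
deg f ≤ 1 (via 1,1,0).
A polynomial solution: f(k) = k.
Then R = B(k−1)f/C = k*(k + 2), so s_k = R(k)·t_k = -k/(k + 1).
Verify: -1/(k**2 + 3*k + 2) matches t_k.
Telescoping: Σ = s_(7) − s_(0) = -7/8 − (0) = -7/8.

Σ = -7/8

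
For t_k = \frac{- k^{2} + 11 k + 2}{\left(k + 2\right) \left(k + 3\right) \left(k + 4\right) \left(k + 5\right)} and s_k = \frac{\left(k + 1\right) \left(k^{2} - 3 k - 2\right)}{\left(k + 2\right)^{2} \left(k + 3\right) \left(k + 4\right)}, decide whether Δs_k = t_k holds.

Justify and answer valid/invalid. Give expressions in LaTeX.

s_(k+1) = -(k + 2)*(3*k - (k + 1)**2 + 5)/((k + 3)**2*(k + 4)*(k + 5))
s_(k+1) − s_k = (-k**4 + 8*k**3 + 44*k**2 + 35*k - 2)/(k**6 + 19*k**5 + 147*k**4 + 593*k**3 + 1316*k**2 + 1524*k + 720)
(s_(k+1) − s_k) − t_k = (2*k**3 - 7*k**2 - 41*k - 14)/(k**6 + 19*k**5 + 147*k**4 + 593*k**3 + 1316*k**2 + 1524*k + 720)

Invalid: residual \frac{2 k^{3} - 7 k^{2} - 41 k - 14}{k^{6} + 19 k^{5} + 147 k^{4} + 593 k^{3} + 1316 k^{2} + 1524 k + 720} ≠ 0.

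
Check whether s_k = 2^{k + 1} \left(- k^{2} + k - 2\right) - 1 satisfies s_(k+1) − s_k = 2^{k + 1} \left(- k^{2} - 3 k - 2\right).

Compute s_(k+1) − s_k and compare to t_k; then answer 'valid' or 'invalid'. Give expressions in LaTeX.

s_(k+1) = 2**(k + 2)*(k - (k + 1)**2 - 1) - 1
s_(k+1) − s_k = 2**(k + 1)*(-k**2 - 3*k - 2)
(s_(k+1) − s_k) − t_k = 0

valid (s_(k+1) − s_k reduces to t_k)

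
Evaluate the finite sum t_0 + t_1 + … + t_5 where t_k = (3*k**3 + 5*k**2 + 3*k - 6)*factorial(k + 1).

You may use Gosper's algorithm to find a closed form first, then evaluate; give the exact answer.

The ratio is (3*k**4 + 20*k**3 + 50*k**2 + 49*k + 10)/(3*k**3 + 5*k**2 + 3*k - 6).
A = k + 2, B = 1, C = k**3 + 5*k**2/3 + k - 2.
Set up (k + 2)·f(k+1) − (1)·f(k) − (k**3 + 5*k**2/3 + k - 2) = 0.
d = 2 from the (1,0,3) case.
Match coefficients ⇒ f(k) = (k - 2)*(3*k + 2)/3.
R(k) = B(k−1)·f(k)/C(k) = (k - 2)*(3*k + 2)/(3*k**3 + 5*k**2 + 3*k - 6); s_k = R·t_k = (k - 2)*(3*k + 2)*factorial(k + 1).
Check: Δs_k = (3*k**3 + 5*k**2 + 3*k - 6)*factorial(k + 1). ✓
Evaluate s at k=6 and k=0: 403200 and -4; difference 403204.

Σ = 403204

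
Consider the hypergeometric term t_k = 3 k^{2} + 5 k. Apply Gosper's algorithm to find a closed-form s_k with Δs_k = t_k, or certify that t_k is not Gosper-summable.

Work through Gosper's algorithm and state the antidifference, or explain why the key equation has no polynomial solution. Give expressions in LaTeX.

s_k = k \left(k^{2} + k - 2\right)

The ratio is (3*k**2 + 11*k + 8)/(k*(3*k + 5)).
So A=1 and B=1, with C=k**2 + 5*k/3.
Key eq: (1)·f(k+1) = (1)·f(k) + (k**2 + 5*k/3).
From deg A=0, deg B=0, deg C=2: d=3.
A polynomial solution: f(k) = k*(k - 1)*(k + 2)/3.
R(k) = B(k−1)·f(k)/C(k) = (k - 1)*(k + 2)/(3*k + 5); s_k = R·t_k = k*(k**2 + k - 2).
s_(k+1) − s_k = k*(3*k + 5) = t_k.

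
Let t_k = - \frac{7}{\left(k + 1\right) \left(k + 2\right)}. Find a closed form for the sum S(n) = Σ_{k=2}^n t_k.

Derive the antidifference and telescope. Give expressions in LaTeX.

r(k) = (k + 1)/(k + 3) after simplifying.
Factor: A=k + 1; B=k + 3; C=1.
Solve (k + 1)·f(k+1) − (k + 2)·f(k) = 1.
Degrees (1,1,0) ⇒ d ≤ 1.
Coefficient equations give f(k) = k.
So s_k = (B(k−1)f/C)·t_k = (k*(k + 2))·t_k = -7*k/(k + 1).
Check: Δs_k = -7/(k**2 + 3*k + 2). ✓
Telescope: S(n) = s_(n+1) − s_(2) = 7*(-n - 1)/(n + 2) − (-14/3) = 7*(1 - n)/(3*(n + 2)).

S(n) = \frac{7 \left(1 - n\right)}{3 \left(n + 2\right)}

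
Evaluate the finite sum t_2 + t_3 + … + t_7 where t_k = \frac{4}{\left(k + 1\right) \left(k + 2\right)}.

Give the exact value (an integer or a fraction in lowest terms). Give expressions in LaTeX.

Compute t_(k+1)/t_k: get (k + 1)/(k + 3).
Gosper form: A/B · C(k+1)/C(k) with A=k + 1, B=k + 3, C=1.
f must satisfy (k + 1)·f(k+1) − (k + 2)·f(k) = 1.
From deg A=1, deg B=1, deg C=0: d=1.
Coefficient equations give f(k) = k.
Certificate R = B(k−1)f/C = k*(k + 2) gives s_k = 4*k/(k + 1).
Verify: 4/(k**2 + 3*k + 2) matches t_k.
Sum = s_(8) − s_(2); s_(8) = 32/9, s_(2) = 8/3 ⇒ 8/9.

Σ = 8/9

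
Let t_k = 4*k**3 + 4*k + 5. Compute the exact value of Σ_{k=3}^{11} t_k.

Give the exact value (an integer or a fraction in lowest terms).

t_(k+1)/t_k = (4*k + 4*(k + 1)**3 + 9)/(4*k**3 + 4*k + 5).
Gosper form: A/B · C(k+1)/C(k) with A=1, B=1, C=k**3 + k + 5/4.
f must satisfy (1)·f(k+1) − (1)·f(k) = k**3 + k + 5/4.
Bound: deg f ≤ 4.
Solving with deg f ≤ 4: f(k) = k*(k**3 - 2*k**2 + 3*k + 3)/4.
R(k) = B(k−1)·f(k)/C(k) = k*(k**3 - 2*k**2 + 3*k + 3)/(4*k**3 + 4*k + 5); s_k = R·t_k = k*(k**3 - 2*k**2 + 3*k + 3).
s_(k+1) − s_k = 4*k**3 + 4*k + 5 = t_k.
Σ_(k=3)^(11) t_k = s_(12) − s_(3) = 17748 − (63) = 17685.

Σ = 17685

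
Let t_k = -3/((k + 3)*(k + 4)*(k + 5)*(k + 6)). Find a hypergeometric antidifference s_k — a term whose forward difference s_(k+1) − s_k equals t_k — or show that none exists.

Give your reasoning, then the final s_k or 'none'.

s_k = k*(-k**2 - 12*k - 47)/(60*(k + 3)*(k + 4)*(k + 5))

Compute t_(k+1)/t_k: get (k + 3)/(k + 7).
A = k + 3, B = k + 7, C = 1.
Key eq: (k + 3)·f(k+1) = (k + 6)·f(k) + (1).
deg f ≤ 3 (via 1,1,0).
A polynomial solution: f(k) = k*(k**2 + 12*k + 47)/180.
Certificate R = B(k−1)f/C = k*(k + 6)*(k**2 + 12*k + 47)/180 gives s_k = k*(-k**2 - 12*k - 47)/(60*(k + 3)*(k + 4)*(k + 5)).
Verify: -3/(k**4 + 18*k**3 + 119*k**2 + 342*k + 360) matches t_k.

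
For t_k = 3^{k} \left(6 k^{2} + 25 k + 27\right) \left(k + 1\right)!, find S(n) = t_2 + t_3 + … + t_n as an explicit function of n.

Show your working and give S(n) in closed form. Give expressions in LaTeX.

r(k) = 3*(6*k**3 + 49*k**2 + 132*k + 116)/(6*k**2 + 25*k + 27) after simplifying.
Gosper form: A/B · C(k+1)/C(k) with A=3*k + 6, B=1, C=k**2 + 25*k/6 + 9/2.
Key eq: (3*k + 6)·f(k+1) = (1)·f(k) + (k**2 + 25*k/6 + 9/2).
deg f ≤ 1 (via 1,0,2).
Coefficient equations give f(k) = (2*k + 3)/6.
Certificate R = B(k−1)f/C = (2*k + 3)/(6*k**2 + 25*k + 27) gives s_k = 3**k*(2*k + 3)*factorial(k + 1).
Check: Δs_k = 3**k*(6*k**2 + 25*k + 27)*factorial(k + 1). ✓
Evaluate: s_(n+1) = 3**(n + 1)*(2*n + 5)*factorial(n + 2); subtract s_(2) = 378 ⇒ S(n) = 6*3**n*n*factorial(n + 2) + 15*3**n*factorial(n + 2) - 378.

S(n) = 6 \cdot 3^{n} n \left(n + 2\right)! + 15 \cdot 3^{n} \left(n + 2\right)! - 378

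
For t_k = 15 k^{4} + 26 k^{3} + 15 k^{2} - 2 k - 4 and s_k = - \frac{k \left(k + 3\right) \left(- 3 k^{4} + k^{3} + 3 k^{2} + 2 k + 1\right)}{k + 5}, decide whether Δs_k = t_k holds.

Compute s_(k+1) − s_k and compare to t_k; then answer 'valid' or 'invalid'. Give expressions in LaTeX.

s_(k+1) = (3*k**6 + 26*k**5 + 79*k**4 + 105*k**3 + 49*k**2 - 16*k - 16)/(k + 6)
s_(k+1) − s_k = (15*k**6 + 167*k**5 + 547*k**4 + 647*k**3 + 274*k**2 - 78*k - 80)/(k**2 + 11*k + 30)
(s_(k+1) − s_k) − t_k = 2*(-12*k**5 - 102*k**4 - 148*k**3 - 75*k**2 + 13*k + 20)/(k**2 + 11*k + 30)

Invalid: residual \frac{2 \left(- 12 k^{5} - 102 k^{4} - 148 k^{3} - 75 k^{2} + 13 k + 20\right)}{k^{2} + 11 k + 30} ≠ 0.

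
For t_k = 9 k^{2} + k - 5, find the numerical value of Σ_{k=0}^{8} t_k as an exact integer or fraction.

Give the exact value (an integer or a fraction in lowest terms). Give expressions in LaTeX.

r(k) = (k + 9*(k + 1)**2 - 4)/(9*k**2 + k - 5) after simplifying.
Normal form (A,B,C) = (1, 1, k**2 + k/9 - 5/9).
f must satisfy (1)·f(k+1) − (1)·f(k) = k**2 + k/9 - 5/9.
d = 3 from the (0,0,2) case.
Match coefficients ⇒ f(k) = k*(k - 2)*(3*k + 2)/9.
Certificate R = B(k−1)f/C = k*(k - 2)*(3*k + 2)/(9*k**2 + k - 5) gives s_k = k*(3*k**2 - 4*k - 4).
Δs = 9*k**2 + k - 5, as required.
Evaluate s at k=9 and k=0: 1827 and 0; difference 1827.

Σ = 1827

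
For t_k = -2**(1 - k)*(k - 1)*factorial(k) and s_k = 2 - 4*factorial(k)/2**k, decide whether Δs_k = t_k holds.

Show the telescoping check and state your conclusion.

s_(k+1) = 2**(1 - k)*(2**k - k*factorial(k) - factorial(k))
s_(k+1) − s_k = -2**(1 - k)*(k - 1)*factorial(k)
(s_(k+1) − s_k) − t_k = 0

Valid — Δs_k = t_k.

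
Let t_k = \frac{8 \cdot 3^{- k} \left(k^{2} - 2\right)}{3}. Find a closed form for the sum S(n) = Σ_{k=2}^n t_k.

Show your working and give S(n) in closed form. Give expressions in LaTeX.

Ratio r(k) = ((k + 1)**2 - 2)/(3*(k**2 - 2)).
Normal form (A,B,C) = (1/3, 1, k**2 - 2).
f must satisfy (1/3)·f(k+1) − (1)·f(k) = k**2 - 2.
deg f ≤ 2 (via 0,0,2).
Coefficient equations give f(k) = -3*(k**2 + k - 1)/2.
So s_k = (B(k−1)f/C)·t_k = (-3*(k**2 + k - 1)/(2*(k**2 - 2)))·t_k = 4*(-k**2 - k + 1)/3**k.
s_(k+1) − s_k = 8*(k**2 - 2)/(3*3**k) = t_k.
Σ_(k=2)^n t_k = s_(n+1) − s_(2) = (4*3**(-n - 1)*(-n**2 - 3*n - 1)) − (-20/9), i.e. 4*3**(-n - 2)*(5*3**n - 3*n**2 - 9*n - 3).

S(n) = 4 \cdot 3^{- n - 2} \left(5 \cdot 3^{n} - 3 n^{2} - 9 n - 3\right)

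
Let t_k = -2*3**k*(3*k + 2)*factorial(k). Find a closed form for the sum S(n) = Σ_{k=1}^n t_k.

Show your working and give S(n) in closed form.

t_(k+1)/t_k = 3*(k + 1)*(3*k + 5)/(3*k + 2).
Factor: A=3*k + 3; B=1; C=k + 2/3.
Set up (3*k + 3)·f(k+1) − (1)·f(k) − (k + 2/3) = 0.
Degrees (1,0,1) ⇒ d ≤ 0.
A polynomial solution: f(k) = 1/3.
Certificate R = B(k−1)f/C = 1/(3*k + 2) gives s_k = -2*3**k*factorial(k).
s_(k+1) − s_k = -2*3**k*(3*k + 2)*factorial(k) = t_k.
s_(n+1) = -6*3**n*factorial(n + 1) and s_(1) = -6, so S(n) = -6*3**n*factorial(n + 1) + 6.

S(n) = -6*3**n*factorial(n + 1) + 6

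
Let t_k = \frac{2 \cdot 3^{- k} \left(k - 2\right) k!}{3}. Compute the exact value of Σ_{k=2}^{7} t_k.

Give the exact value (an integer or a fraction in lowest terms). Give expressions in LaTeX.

The ratio is (k**2 - 1)/(3*(k - 2)).
Factor: A=k/3 + 1/3; B=1; C=k - 2.
Set up (k/3 + 1/3)·f(k+1) − (1)·f(k) − (k - 2) = 0.
d = 0 from the (1,0,1) case.
A polynomial solution: f(k) = 3.
Certificate R = B(k−1)f/C = 3/(k - 2) gives s_k = 2*factorial(k)/3**k.
Verify: 2*(k - 2)*factorial(k)/(3*3**k) matches t_k.
Σ_(k=2)^(7) t_k = s_(8) − s_(2) = 8960/729 − (4/9) = 8636/729.

Σ = 8636/729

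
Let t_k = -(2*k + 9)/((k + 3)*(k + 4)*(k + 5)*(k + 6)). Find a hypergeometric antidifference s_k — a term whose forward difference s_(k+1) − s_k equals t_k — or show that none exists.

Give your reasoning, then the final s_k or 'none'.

Ratio r(k) = (k + 3)*(2*k + 11)/((k + 7)*(2*k + 9)).
Factor: A=k + 3; B=k + 7; C=k + 9/2.
Key eq: (k + 3)·f(k+1) = (k + 6)·f(k) + (k + 9/2).
Bound: deg f ≤ 3.
Solve for f: f(k) = k*(k + 4)*(k + 8)/30 (degree 3 ≤ 3).
So s_k = (B(k−1)f/C)·t_k = (k*(k + 4)*(k + 6)*(k + 8)/(15*(2*k + 9)))·t_k = k*(-k - 8)/(15*(k**2 + 8*k + 15)).
Verify: (-2*k - 9)/(k**4 + 18*k**3 + 119*k**2 + 342*k + 360) matches t_k.

s_k = k*(-k - 8)/(15*(k**2 + 8*k + 15))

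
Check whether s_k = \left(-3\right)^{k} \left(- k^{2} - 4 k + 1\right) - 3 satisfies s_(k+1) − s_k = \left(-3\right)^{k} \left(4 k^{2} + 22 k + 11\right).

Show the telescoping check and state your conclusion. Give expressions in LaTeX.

s_(k+1) = 3*(-3)**k*(4*k + (k + 1)**2 + 3) - 3
s_(k+1) − s_k = (-3)**k*(4*k**2 + 22*k + 11)
(s_(k+1) − s_k) − t_k = 0

valid (s_(k+1) − s_k reduces to t_k)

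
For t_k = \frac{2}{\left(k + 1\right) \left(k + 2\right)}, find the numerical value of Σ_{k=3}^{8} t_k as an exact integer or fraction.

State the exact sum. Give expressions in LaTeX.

Σ = 3/10

r(k) = (k + 1)/(k + 3) after simplifying.
Normal form (A,B,C) = (k + 1, k + 3, 1).
Solve (k + 1)·f(k+1) − (k + 2)·f(k) = 1.
From deg A=1, deg B=1, deg C=0: d=1.
A polynomial solution: f(k) = k.
So s_k = (B(k−1)f/C)·t_k = (k*(k + 2))·t_k = 2*k/(k + 1).
Verify: 2/(k**2 + 3*k + 2) matches t_k.
Σ_(k=3)^(8) t_k = s_(9) − s_(3) = 9/5 − (3/2) = 3/10.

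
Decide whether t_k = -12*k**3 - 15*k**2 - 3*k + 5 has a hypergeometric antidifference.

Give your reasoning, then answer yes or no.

Yes. s_k = k*(-3*k**3 + k**2 + 3*k + 4).

Ratio r(k) = (12*k**3 + 51*k**2 + 69*k + 25)/(12*k**3 + 15*k**2 + 3*k - 5).
Factor: A=1; B=1; C=k**3 + 5*k**2/4 + k/4 - 5/12.
Key eq: (1)·f(k+1) = (1)·f(k) + (k**3 + 5*k**2/4 + k/4 - 5/12).
Bound: deg f ≤ 4.
Solve for f: f(k) = k*(3*k**3 - k**2 - 3*k - 4)/12 (degree 4 ≤ 4).
R(k) = B(k−1)·f(k)/C(k) = k*(3*k**3 - k**2 - 3*k - 4)/(12*k**3 + 15*k**2 + 3*k - 5); s_k = R·t_k = k*(-3*k**3 + k**2 + 3*k + 4).
s_(k+1) − s_k = -12*k**3 - 15*k**2 - 3*k + 5 = t_k.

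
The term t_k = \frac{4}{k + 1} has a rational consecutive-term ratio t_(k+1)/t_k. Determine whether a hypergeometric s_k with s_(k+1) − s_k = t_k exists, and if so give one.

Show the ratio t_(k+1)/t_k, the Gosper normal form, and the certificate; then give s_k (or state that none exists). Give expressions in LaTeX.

Ratio r(k) = (k + 1)/(k + 2).
Gosper form: A/B · C(k+1)/C(k) with A=k + 1, B=k + 2, C=1.
Key eq: (k + 1)·f(k+1) = (k + 1)·f(k) + (1).
Degrees (1,1,0) ⇒ d ≤ 0.
Write f(k) = c0. Then LHS − RHS = -1, requiring -1 = 0: contradictory. No certificate.

none (Gosper's algorithm certifies no s_k)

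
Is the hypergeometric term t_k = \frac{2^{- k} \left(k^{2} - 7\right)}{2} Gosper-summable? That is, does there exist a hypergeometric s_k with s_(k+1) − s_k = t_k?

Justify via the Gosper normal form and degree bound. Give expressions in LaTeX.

Yes. s_k = 2^{- k} \left(- k^{2} - 2 k + 4\right).

The ratio is ((k + 1)**2 - 7)/(2*(k**2 - 7)).
Factor: A=1/2; B=1; C=k**2 - 7.
Set up (1/2)·f(k+1) − (1)·f(k) − (k**2 - 7) = 0.
d = 2 from the (0,0,2) case.
Match coefficients ⇒ f(k) = -2*(k**2 + 2*k - 4).
So s_k = (B(k−1)f/C)·t_k = (-2*(k**2 + 2*k - 4)/(k**2 - 7))·t_k = (-k**2 - 2*k + 4)/2**k.
Check: Δs_k = (k**2 - 7)/(2*2**k). ✓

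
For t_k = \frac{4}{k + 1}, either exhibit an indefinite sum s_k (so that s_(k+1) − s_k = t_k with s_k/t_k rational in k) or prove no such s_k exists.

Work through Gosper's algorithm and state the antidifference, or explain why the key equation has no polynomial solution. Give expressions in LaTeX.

Step 1: r(k) = (k + 1)/(k + 2).
So A=k + 1 and B=k + 2, with C=1.
f must satisfy (k + 1)·f(k+1) − (k + 1)·f(k) = 1.
Bound: deg f ≤ 0.
f = c0 ⇒ A·f(k+1) − B(k−1)·f(k) − C = -1. The system {-1 = 0} is inconsistent; no antidifference.

no hypergeometric antidifference exists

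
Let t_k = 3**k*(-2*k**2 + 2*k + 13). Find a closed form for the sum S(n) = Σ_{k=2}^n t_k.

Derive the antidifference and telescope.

The ratio is 3*(2*k**2 + 2*k - 13)/(2*k**2 - 2*k - 13).
Normal form (A,B,C) = (3, 1, k**2 - k - 13/2).
Key eq: (3)·f(k+1) = (1)·f(k) + (k**2 - k - 13/2).
d = 2 from the (0,0,2) case.
A polynomial solution: f(k) = (k**2 - 4*k - 2)/2.
Get s_k = R·t_k = 3**k*(-k**2 + 4*k + 2) with R(k) = B(k−1)f(k)/C(k) = (k**2 - 4*k - 2)/(2*k**2 - 2*k - 13).
Verify: 3**k*(-2*k**2 + 2*k + 13) matches t_k.
s_(n+1) = 3**(n + 1)*(-n**2 + 2*n + 5) and s_(2) = 54, so S(n) = -3*3**n*n**2 + 6*3**n*n + 15*3**n - 54.

S(n) = -3*3**n*n**2 + 6*3**n*n + 15*3**n - 54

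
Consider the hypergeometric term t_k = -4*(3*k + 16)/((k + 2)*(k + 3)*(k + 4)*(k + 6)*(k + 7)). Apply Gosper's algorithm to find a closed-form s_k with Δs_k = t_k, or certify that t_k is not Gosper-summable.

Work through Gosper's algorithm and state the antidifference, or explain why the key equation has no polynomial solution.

Step 1: r(k) = (k + 2)*(k + 6)*(3*k + 19)/((k + 5)*(k + 8)*(3*k + 16)).
Gosper form: A/B · C(k+1)/C(k) with A=k + 2, B=k + 8, C=k**2 + 31*k/3 + 80/3.
Key eq: (k + 2)·f(k+1) = (k + 7)·f(k) + (k**2 + 31*k/3 + 80/3).
Bound: deg f ≤ 5.
Solve for f: f(k) = k*(k + 4)*(k + 5)*(k**2 + 11*k + 36)/108 (degree 5 ≤ 5).
Get s_k = R·t_k = k*(-k**2 - 11*k - 36)/(9*(k**3 + 11*k**2 + 36*k + 36)) with R(k) = B(k−1)f(k)/C(k) = k*(k + 4)*(k + 7)*(k**2 + 11*k + 36)/(36*(3*k + 16)).
Check: Δs_k = 4*(-3*k - 16)/(k**5 + 22*k**4 + 185*k**3 + 740*k**2 + 1404*k + 1008). ✓

s_k = k*(-k**2 - 11*k - 36)/(9*(k**3 + 11*k**2 + 36*k + 36))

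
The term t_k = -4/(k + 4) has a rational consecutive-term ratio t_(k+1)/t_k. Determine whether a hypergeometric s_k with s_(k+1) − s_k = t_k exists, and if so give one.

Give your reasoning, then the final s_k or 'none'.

none — t_k is not Gosper-summable

Compute t_(k+1)/t_k: get (k + 4)/(k + 5).
Take A(k)=k + 4, B(k)=k + 5, C(k)=1.
Key eq: (k + 4)·f(k+1) = (k + 4)·f(k) + (1).
d = 0 from the (1,1,0) case.
f = c0 ⇒ A·f(k+1) − B(k−1)·f(k) − C = -1. The system {-1 = 0} is inconsistent; no antidifference.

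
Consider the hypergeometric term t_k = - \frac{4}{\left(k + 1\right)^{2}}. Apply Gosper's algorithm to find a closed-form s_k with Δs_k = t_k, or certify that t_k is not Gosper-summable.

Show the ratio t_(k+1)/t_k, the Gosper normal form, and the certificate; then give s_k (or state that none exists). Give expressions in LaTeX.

r(k) = (k + 1)**2/(k + 2)**2 after simplifying.
Gosper form: A/B · C(k+1)/C(k) with A=k**2 + 2*k + 1, B=k**2 + 4*k + 4, C=1.
Key eq: (k**2 + 2*k + 1)·f(k+1) = (k**2 + 2*k + 1)·f(k) + (1).
From deg A=2, deg B=2, deg C=0: d=0.
f = c0 ⇒ A·f(k+1) − B(k−1)·f(k) − C = -1. The system {-1 = 0} is inconsistent; no antidifference.

no hypergeometric antidifference exists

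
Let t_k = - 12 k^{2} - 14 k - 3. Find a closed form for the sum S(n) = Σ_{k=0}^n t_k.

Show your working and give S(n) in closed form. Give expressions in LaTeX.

t_(k+1)/t_k = (12*k**2 + 38*k + 29)/(12*k**2 + 14*k + 3).
Factor: A=1; B=1; C=k**2 + 7*k/6 + 1/4.
Need (1)·f(k+1) − (1)·f(k) = k**2 + 7*k/6 + 1/4.
d = 3 from the (0,0,2) case.
A polynomial solution: f(k) = k*(4*k**2 + k - 2)/12.
So s_k = (B(k−1)f/C)·t_k = (k*(4*k**2 + k - 2)/(12*k**2 + 14*k + 3))·t_k = k*(-4*k**2 - k + 2).
Δs = -12*k**2 - 14*k - 3, as required.
Telescope: S(n) = s_(n+1) − s_(0) = -4*n**3 - 13*n**2 - 12*n - 3 − (0) = -4*n**3 - 13*n**2 - 12*n - 3.

S(n) = - 4 n^{3} - 13 n^{2} - 12 n - 3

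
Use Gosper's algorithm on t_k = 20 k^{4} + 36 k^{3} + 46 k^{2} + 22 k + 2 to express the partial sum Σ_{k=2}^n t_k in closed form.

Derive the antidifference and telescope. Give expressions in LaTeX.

S(n) = 4 n^{5} + 19 n^{4} + 40 n^{3} + 43 n^{2} + 20 n - 126

t_(k+1)/t_k = (10*k**4 + 58*k**3 + 137*k**2 + 151*k + 63)/(10*k**4 + 18*k**3 + 23*k**2 + 11*k + 1).
Normal form (A,B,C) = (1, 1, k**4 + 9*k**3/5 + 23*k**2/10 + 11*k/10 + 1/10).
Set up (1)·f(k+1) − (1)·f(k) − (k**4 + 9*k**3/5 + 23*k**2/10 + 11*k/10 + 1/10) = 0.
Bound: deg f ≤ 5.
Match coefficients ⇒ f(k) = k*(4*k**4 - k**3 + 4*k**2 - 3*k - 2)/20.
Get s_k = R·t_k = k*(4*k**4 - k**3 + 4*k**2 - 3*k - 2) with R(k) = B(k−1)f(k)/C(k) = k*(4*k**4 - k**3 + 4*k**2 - 3*k - 2)/(2*(10*k**4 + 18*k**3 + 23*k**2 + 11*k + 1)).
s_(k+1) − s_k = 20*k**4 + 36*k**3 + 46*k**2 + 22*k + 2 = t_k.
Evaluate: s_(n+1) = 4*n**5 + 19*n**4 + 40*n**3 + 43*n**2 + 20*n + 2; subtract s_(2) = 128 ⇒ S(n) = 4*n**5 + 19*n**4 + 40*n**3 + 43*n**2 + 20*n - 126.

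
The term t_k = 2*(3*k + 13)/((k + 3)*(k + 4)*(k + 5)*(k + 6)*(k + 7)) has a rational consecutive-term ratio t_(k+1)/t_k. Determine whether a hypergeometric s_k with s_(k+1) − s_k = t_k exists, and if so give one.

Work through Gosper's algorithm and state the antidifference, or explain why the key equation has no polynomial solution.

s_k = k*(k**2 + 14*k + 63)/(45*(k**3 + 14*k**2 + 63*k + 90))

r(k) = (k + 3)*(3*k + 16)/((k + 8)*(3*k + 13)) after simplifying.
Factor: A=k + 3; B=k + 8; C=k + 13/3.
f must satisfy (k + 3)·f(k+1) − (k + 7)·f(k) = k + 13/3.
d = 4 from the (1,1,1) case.
Solving with deg f ≤ 4: f(k) = k*(k + 4)*(k**2 + 14*k + 63)/270.
Get s_k = R·t_k = k*(k**2 + 14*k + 63)/(45*(k**3 + 14*k**2 + 63*k + 90)) with R(k) = B(k−1)f(k)/C(k) = k*(k + 4)*(k + 7)*(k**2 + 14*k + 63)/(90*(3*k + 13)).
s_(k+1) − s_k = 2*(3*k + 13)/(k**5 + 25*k**4 + 245*k**3 + 1175*k**2 + 2754*k + 2520) = t_k.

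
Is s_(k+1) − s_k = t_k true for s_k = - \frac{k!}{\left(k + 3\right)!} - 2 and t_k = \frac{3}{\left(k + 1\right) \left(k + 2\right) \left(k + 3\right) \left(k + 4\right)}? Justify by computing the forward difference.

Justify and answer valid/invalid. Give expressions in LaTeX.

s_(k+1) = -factorial(k + 1)/factorial(k + 4) - 2
s_(k+1) − s_k = 3/((k + 1)*(k + 2)*(k + 3)*(k + 4))
(s_(k+1) − s_k) − t_k = 0

valid; difference matches t_k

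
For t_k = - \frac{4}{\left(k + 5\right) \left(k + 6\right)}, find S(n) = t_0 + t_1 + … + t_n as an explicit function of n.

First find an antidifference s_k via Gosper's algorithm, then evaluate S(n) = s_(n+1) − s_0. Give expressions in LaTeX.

S(n) = \frac{4 \left(- n - 1\right)}{5 \left(n + 6\right)}

Compute t_(k+1)/t_k: get (k + 5)/(k + 7).
Factor: A=k + 5; B=k + 7; C=1.
Solve (k + 5)·f(k+1) − (k + 6)·f(k) = 1.
deg f ≤ 1 (via 1,1,0).
Coefficient equations give f(k) = k/5.
Then R = B(k−1)f/C = k*(k + 6)/5, so s_k = R(k)·t_k = -4*k/(5*k + 25).
Δs = -4/(k**2 + 11*k + 30), as required.
Evaluate: s_(n+1) = 4*(-n - 1)/(5*(n + 6)); subtract s_(0) = 0 ⇒ S(n) = 4*(-n - 1)/(5*(n + 6)).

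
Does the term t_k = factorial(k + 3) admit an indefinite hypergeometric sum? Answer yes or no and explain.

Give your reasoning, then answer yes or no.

No — t_k has no hypergeometric antidifference.

t_(k+1)/t_k = k + 4.
Normal form (A,B,C) = (k + 4, 1, 1).
f must satisfy (k + 4)·f(k+1) − (1)·f(k) = 1.
Bound: deg f ≤ -1.
deg f ≤ -1 is impossible — no certificate.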